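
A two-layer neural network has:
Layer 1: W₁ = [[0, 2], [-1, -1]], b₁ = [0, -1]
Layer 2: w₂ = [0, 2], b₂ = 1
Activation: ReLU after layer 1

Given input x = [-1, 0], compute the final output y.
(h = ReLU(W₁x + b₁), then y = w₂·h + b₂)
y = 1

Layer 1 pre-activation: z₁ = [0, 0]
After ReLU: h = [0, 0]
Layer 2 output: y = 0×0 + 2×0 + 1 = 1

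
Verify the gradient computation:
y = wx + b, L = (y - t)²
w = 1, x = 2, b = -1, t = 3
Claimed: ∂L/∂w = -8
Correct

y = (1)(2) + -1 = 1
∂L/∂y = 2(y - t) = 2(1 - 3) = -4
∂y/∂w = x = 2
∂L/∂w = -4 × 2 = -8

Claimed value: -8
Correct: The correct gradient is -8.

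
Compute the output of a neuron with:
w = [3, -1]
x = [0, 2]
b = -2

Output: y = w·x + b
y = -4

y = (3)(0) + (-1)(2) + -2 = -4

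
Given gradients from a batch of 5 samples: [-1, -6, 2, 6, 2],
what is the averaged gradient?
Average gradient = 0.6

Average = (1/5)(-1 + -6 + 2 + 6 + 2) = 3/5 = 0.6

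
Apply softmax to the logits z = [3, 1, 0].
p = [0.8438, 0.1142, 0.042]

exp(z) = [20.09, 2.718, 1]
Sum = 23.8
p = [0.8438, 0.1142, 0.042]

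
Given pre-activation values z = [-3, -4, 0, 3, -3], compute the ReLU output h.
h = [0, 0, 0, 3, 0]

ReLU applied element-wise: max(0,-3)=0, max(0,-4)=0, max(0,0)=0, max(0,3)=3, max(0,-3)=0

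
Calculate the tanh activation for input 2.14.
0.9727

tanh(2.14) = (e^(2.14) - e^(-2.14))/(e^(2.14) + e^(-2.14)) = 0.9727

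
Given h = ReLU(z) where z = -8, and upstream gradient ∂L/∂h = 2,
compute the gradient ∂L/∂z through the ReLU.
∂L/∂z = 0

h = ReLU(-8) = 0
Since z < 0: ∂h/∂z = 0
∂L/∂z = ∂L/∂h · ∂h/∂z = 2 × 0 = 0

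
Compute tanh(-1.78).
-0.9447

tanh(-1.78) = (e^(-1.78) - e^(1.78))/(e^(-1.78) + e^(1.78)) = -0.9447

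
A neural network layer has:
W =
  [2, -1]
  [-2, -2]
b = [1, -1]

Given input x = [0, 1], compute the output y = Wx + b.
y = [0, -3]

Wx = [2×0 + -1×1, -2×0 + -2×1]
   = [-1, -2]
y = Wx + b = [-1 + 1, -2 + -1] = [0, -3]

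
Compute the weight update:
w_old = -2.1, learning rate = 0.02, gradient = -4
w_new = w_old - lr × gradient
w_new = -2.02

w_new = w - η·∂L/∂w = -2.1 - 0.02×(-4) = -2.1 - (-0.08) = -2.02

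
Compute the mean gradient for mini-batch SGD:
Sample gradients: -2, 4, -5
Average gradient = -1

Average = (1/3)(-2 + 4 + -5) = -3/3 = -1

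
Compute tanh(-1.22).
-0.8397

tanh(-1.22) = (e^(-1.22) - e^(1.22))/(e^(-1.22) + e^(1.22)) = -0.8397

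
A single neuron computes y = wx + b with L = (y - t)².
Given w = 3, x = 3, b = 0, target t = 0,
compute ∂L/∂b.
∂L/∂b = 18

y = wx + b = (3)(3) + 0 = 9
∂L/∂y = 2(y - t) = 2(9 - 0) = 18
∂y/∂b = 1
∂L/∂b = ∂L/∂y · ∂y/∂b = 18 × 1 = 18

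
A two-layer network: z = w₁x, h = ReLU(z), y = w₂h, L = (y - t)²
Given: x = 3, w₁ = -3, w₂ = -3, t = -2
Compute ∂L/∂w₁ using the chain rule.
∂L/∂w₁ = 0

Forward pass:
z = w₁x = -3×3 = -9
h = ReLU(-9) = 0
y = w₂h = -3×0 = 0

Backward pass:
∂L/∂y = 2(y - t) = 2(0 - -2) = 4
∂y/∂h = w₂ = -3
∂h/∂z = 0 (ReLU derivative)
∂z/∂w₁ = x = 3

∂L/∂w₁ = 4 × -3 × 0 × 3 = 0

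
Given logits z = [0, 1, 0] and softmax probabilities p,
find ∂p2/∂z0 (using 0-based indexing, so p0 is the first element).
∂p2/∂z0 = -0.04492

p = softmax(z) = [0.2119, 0.5761, 0.2119]
p2 = 0.2119, p0 = 0.2119

∂p2/∂z0 = -p2 × p0 = -0.2119 × 0.2119 = -0.04492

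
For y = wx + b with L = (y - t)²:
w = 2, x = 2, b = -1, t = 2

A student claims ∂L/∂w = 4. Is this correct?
Correct

y = (2)(2) + -1 = 3
∂L/∂y = 2(y - t) = 2(3 - 2) = 2
∂y/∂w = x = 2
∂L/∂w = 2 × 2 = 4

Claimed value: 4
Correct: The correct gradient is 4.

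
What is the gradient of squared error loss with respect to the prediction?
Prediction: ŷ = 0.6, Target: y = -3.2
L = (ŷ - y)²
∂L/∂ŷ = 7.6

∂L/∂ŷ = 2(ŷ - y) = 2(0.6 - -3.2) = 2(3.8) = 7.6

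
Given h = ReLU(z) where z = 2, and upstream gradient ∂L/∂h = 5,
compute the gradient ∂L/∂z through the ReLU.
∂L/∂z = 5

h = ReLU(2) = 2
Since z > 0: ∂h/∂z = 1
∂L/∂z = ∂L/∂h · ∂h/∂z = 5 × 1 = 5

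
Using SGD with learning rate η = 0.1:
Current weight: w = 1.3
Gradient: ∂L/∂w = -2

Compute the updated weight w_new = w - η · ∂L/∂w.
w_new = 1.5

w_new = w - η·∂L/∂w = 1.3 - 0.1×(-2) = 1.3 - (-0.2) = 1.5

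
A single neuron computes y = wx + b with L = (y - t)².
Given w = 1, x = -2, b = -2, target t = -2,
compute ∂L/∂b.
∂L/∂b = -4

y = wx + b = (1)(-2) + -2 = -4
∂L/∂y = 2(y - t) = 2(-4 - -2) = -4
∂y/∂b = 1
∂L/∂b = ∂L/∂y · ∂y/∂b = -4 × 1 = -4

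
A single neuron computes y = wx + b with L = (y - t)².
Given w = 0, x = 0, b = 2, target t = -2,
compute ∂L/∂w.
∂L/∂w = 0

y = wx + b = (0)(0) + 2 = 2
∂L/∂y = 2(y - t) = 2(2 - -2) = 8
∂y/∂w = x = 0
∂L/∂w = ∂L/∂y · ∂y/∂w = 8 × 0 = 0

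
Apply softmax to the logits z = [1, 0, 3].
p = [0.1142, 0.042, 0.8438]

exp(z) = [2.718, 1, 20.09]
Sum = 23.8
p = [0.1142, 0.042, 0.8438]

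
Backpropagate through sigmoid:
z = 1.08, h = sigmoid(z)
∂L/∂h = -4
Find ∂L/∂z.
∂L/∂z = -0.757

σ(1.08) = 0.7465
σ'(1.08) = σ(1.08)(1 - σ(1.08)) = 0.7465 × 0.2535 = 0.1892
∂L/∂z = ∂L/∂h · σ'(z) = -4 × 0.1892 = -0.757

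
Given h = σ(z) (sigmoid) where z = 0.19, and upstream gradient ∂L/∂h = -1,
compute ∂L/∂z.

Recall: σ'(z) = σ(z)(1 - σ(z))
∂L/∂z = -0.2478

σ(0.19) = 0.5474
σ'(0.19) = σ(0.19)(1 - σ(0.19)) = 0.5474 × 0.4526 = 0.2478
∂L/∂z = ∂L/∂h · σ'(z) = -1 × 0.2478 = -0.2478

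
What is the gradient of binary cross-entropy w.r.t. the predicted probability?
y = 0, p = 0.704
∂L/∂p = 3.378

∂L/∂p = -y/p + (1-y)/(1-p) = 0 + 1/0.296 = 3.378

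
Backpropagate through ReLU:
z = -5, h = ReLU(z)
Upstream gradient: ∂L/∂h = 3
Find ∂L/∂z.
∂L/∂z = 0

h = ReLU(-5) = 0
Since z < 0: ∂h/∂z = 0
∂L/∂z = ∂L/∂h · ∂h/∂z = 3 × 0 = 0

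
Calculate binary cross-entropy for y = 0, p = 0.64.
L = 1.022

L = -0·log(0.64) - 1·log(0.36) = -log(0.36) = 1.022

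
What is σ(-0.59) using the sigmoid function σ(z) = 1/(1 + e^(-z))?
0.3566

sigmoid(-0.59) = 1/(1 + e^(0.59)) = 1/(1 + 1.804) = 0.3566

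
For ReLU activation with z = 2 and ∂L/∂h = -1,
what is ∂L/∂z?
∂L/∂z = -1

h = ReLU(2) = 2
Since z > 0: ∂h/∂z = 1
∂L/∂z = ∂L/∂h · ∂h/∂z = -1 × 1 = -1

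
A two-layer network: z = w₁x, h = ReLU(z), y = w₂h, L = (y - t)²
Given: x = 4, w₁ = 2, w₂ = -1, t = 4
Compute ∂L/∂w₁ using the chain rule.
∂L/∂w₁ = 96

Forward pass:
z = w₁x = 2×4 = 8
h = ReLU(8) = 8
y = w₂h = -1×8 = -8

Backward pass:
∂L/∂y = 2(y - t) = 2(-8 - 4) = -24
∂y/∂h = w₂ = -1
∂h/∂z = 1 (ReLU derivative)
∂z/∂w₁ = x = 4

∂L/∂w₁ = -24 × -1 × 1 × 4 = 96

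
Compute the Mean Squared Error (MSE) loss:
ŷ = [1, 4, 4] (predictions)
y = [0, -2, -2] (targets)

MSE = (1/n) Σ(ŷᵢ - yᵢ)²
MSE = 24.33

MSE = (1/3)((1-0)² + (4--2)² + (4--2)²) = (1/3)(1 + 36 + 36) = 24.33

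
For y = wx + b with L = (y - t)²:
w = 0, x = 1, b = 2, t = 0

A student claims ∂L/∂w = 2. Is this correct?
Incorrect

y = (0)(1) + 2 = 2
∂L/∂y = 2(y - t) = 2(2 - 0) = 4
∂y/∂w = x = 1
∂L/∂w = 4 × 1 = 4

Claimed value: 2
Incorrect: The correct gradient is 4.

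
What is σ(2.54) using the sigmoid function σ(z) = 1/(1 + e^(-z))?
0.9269

sigmoid(2.54) = 1/(1 + e^(-2.54)) = 1/(1 + 0.07887) = 0.9269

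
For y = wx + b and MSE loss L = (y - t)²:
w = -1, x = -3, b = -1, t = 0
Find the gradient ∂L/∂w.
∂L/∂w = -12

y = wx + b = (-1)(-3) + -1 = 2
∂L/∂y = 2(y - t) = 2(2 - 0) = 4
∂y/∂w = x = -3
∂L/∂w = ∂L/∂y · ∂y/∂w = 4 × -3 = -12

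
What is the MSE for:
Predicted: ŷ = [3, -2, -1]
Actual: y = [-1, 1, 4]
MSE = 16.67

MSE = (1/3)((3--1)² + (-2-1)² + (-1-4)²) = (1/3)(16 + 9 + 25) = 16.67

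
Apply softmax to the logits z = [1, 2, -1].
p = [0.2595, 0.7054, 0.0351]

exp(z) = [2.718, 7.389, 0.3679]
Sum = 10.48
p = [0.2595, 0.7054, 0.0351]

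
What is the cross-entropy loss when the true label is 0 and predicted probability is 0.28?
L = 0.3285

L = -0·log(0.28) - 1·log(0.72) = -log(0.72) = 0.3285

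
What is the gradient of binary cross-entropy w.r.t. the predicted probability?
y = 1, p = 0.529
∂L/∂p = -1.89

∂L/∂p = -y/p + (1-y)/(1-p) = -1/0.529 + 0 = -1.89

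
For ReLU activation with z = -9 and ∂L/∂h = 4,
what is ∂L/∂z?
∂L/∂z = 0

h = ReLU(-9) = 0
Since z < 0: ∂h/∂z = 0
∂L/∂z = ∂L/∂h · ∂h/∂z = 4 × 0 = 0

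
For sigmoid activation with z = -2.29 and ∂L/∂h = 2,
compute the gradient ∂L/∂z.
∂L/∂z = 0.167

σ(-2.29) = 0.09195
σ'(-2.29) = σ(-2.29)(1 - σ(-2.29)) = 0.09195 × 0.908 = 0.0835
∂L/∂z = ∂L/∂h · σ'(z) = 2 × 0.0835 = 0.167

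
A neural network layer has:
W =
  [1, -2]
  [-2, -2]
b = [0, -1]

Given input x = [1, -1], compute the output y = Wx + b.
y = [3, -1]

Wx = [1×1 + -2×-1, -2×1 + -2×-1]
   = [3, 0]
y = Wx + b = [3 + 0, 0 + -1] = [3, -1]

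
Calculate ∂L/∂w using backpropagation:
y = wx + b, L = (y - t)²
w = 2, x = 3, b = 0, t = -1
∂L/∂w = 42

y = wx + b = (2)(3) + 0 = 6
∂L/∂y = 2(y - t) = 2(6 - -1) = 14
∂y/∂w = x = 3
∂L/∂w = ∂L/∂y · ∂y/∂w = 14 × 3 = 42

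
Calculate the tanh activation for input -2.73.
-0.9915

tanh(-2.73) = (e^(-2.73) - e^(2.73))/(e^(-2.73) + e^(2.73)) = -0.9915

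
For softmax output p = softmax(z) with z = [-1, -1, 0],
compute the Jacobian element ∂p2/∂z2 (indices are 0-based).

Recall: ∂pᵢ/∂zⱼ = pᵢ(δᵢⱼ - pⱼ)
∂p2/∂z2 = 0.2442

p = softmax(z) = [0.2119, 0.2119, 0.5761]
p2 = 0.5761

∂p2/∂z2 = p2(1 - p2) = 0.5761 × (1 - 0.5761) = 0.2442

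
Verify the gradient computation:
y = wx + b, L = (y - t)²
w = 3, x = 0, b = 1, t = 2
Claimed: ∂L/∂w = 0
Correct

y = (3)(0) + 1 = 1
∂L/∂y = 2(y - t) = 2(1 - 2) = -2
∂y/∂w = x = 0
∂L/∂w = -2 × 0 = 0

Claimed value: 0
Correct: The correct gradient is 0.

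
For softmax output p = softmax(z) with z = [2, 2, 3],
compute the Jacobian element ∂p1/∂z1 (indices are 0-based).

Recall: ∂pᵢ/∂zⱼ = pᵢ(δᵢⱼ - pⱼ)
∂p1/∂z1 = 0.167

p = softmax(z) = [0.2119, 0.2119, 0.5761]
p1 = 0.2119

∂p1/∂z1 = p1(1 - p1) = 0.2119 × (1 - 0.2119) = 0.167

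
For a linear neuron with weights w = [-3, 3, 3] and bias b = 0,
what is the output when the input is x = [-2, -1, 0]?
y = 3

y = (-3)(-2) + (3)(-1) + (3)(0) + 0 = 3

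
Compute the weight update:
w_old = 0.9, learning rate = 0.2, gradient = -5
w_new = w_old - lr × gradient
w_new = 1.9

w_new = w - η·∂L/∂w = 0.9 - 0.2×(-5) = 0.9 - (-1) = 1.9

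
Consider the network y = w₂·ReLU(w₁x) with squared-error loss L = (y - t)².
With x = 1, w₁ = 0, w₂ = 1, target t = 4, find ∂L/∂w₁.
∂L/∂w₁ = 0

Forward pass:
z = w₁x = 0×1 = 0
h = ReLU(0) = 0
y = w₂h = 1×0 = 0

Backward pass:
∂L/∂y = 2(y - t) = 2(0 - 4) = -8
∂y/∂h = w₂ = 1
∂h/∂z = 0 (ReLU derivative)
∂z/∂w₁ = x = 1

∂L/∂w₁ = -8 × 1 × 0 × 1 = 0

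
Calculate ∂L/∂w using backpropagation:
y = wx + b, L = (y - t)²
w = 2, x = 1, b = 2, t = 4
∂L/∂w = 0

y = wx + b = (2)(1) + 2 = 4
∂L/∂y = 2(y - t) = 2(4 - 4) = 0
∂y/∂w = x = 1
∂L/∂w = ∂L/∂y · ∂y/∂w = 0 × 1 = 0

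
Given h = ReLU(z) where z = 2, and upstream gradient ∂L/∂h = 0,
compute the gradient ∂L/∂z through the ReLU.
∂L/∂z = 0

h = ReLU(2) = 2
Since z > 0: ∂h/∂z = 1
∂L/∂z = ∂L/∂h · ∂h/∂z = 0 × 1 = 0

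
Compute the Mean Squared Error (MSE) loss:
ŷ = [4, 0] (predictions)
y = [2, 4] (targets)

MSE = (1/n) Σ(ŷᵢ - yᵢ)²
MSE = 10

MSE = (1/2)((4-2)² + (0-4)²) = (1/2)(4 + 16) = 10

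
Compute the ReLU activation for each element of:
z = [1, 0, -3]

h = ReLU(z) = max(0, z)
h = [1, 0, 0]

ReLU applied element-wise: max(0,1)=1, max(0,0)=0, max(0,-3)=0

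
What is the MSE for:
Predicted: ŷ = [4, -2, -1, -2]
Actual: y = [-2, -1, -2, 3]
MSE = 15.75

MSE = (1/4)((4--2)² + (-2--1)² + (-1--2)² + (-2-3)²) = (1/4)(36 + 1 + 1 + 25) = 15.75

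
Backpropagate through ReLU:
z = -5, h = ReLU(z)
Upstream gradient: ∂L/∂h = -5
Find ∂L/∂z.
∂L/∂z = 0

h = ReLU(-5) = 0
Since z < 0: ∂h/∂z = 0
∂L/∂z = ∂L/∂h · ∂h/∂z = -5 × 0 = 0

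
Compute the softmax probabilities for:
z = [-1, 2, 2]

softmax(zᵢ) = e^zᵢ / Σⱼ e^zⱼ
p = [0.0243, 0.4879, 0.4879]

exp(z) = [0.3679, 7.389, 7.389]
Sum = 15.15
p = [0.0243, 0.4879, 0.4879]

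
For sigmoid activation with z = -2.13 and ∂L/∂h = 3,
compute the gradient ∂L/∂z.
∂L/∂z = 0.2848

σ(-2.13) = 0.1062
σ'(-2.13) = σ(-2.13)(1 - σ(-2.13)) = 0.1062 × 0.8938 = 0.09493
∂L/∂z = ∂L/∂h · σ'(z) = 3 × 0.09493 = 0.2848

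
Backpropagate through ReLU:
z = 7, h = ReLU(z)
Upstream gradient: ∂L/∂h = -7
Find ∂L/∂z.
∂L/∂z = -7

h = ReLU(7) = 7
Since z > 0: ∂h/∂z = 1
∂L/∂z = ∂L/∂h · ∂h/∂z = -7 × 1 = -7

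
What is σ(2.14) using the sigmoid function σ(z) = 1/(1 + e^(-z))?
0.8947

sigmoid(2.14) = 1/(1 + e^(-2.14)) = 1/(1 + 0.1177) = 0.8947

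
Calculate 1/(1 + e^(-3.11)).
0.9573

sigmoid(3.11) = 1/(1 + e^(-3.11)) = 1/(1 + 0.0446) = 0.9573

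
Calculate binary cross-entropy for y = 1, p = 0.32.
L = 1.139

L = -1·log(0.32) - 0·log(0.68) = -log(0.32) = 1.139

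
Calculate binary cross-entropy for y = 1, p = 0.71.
L = 0.3425

L = -1·log(0.71) - 0·log(0.29) = -log(0.71) = 0.3425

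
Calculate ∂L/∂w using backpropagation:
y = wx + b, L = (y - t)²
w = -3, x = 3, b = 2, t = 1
∂L/∂w = -48

y = wx + b = (-3)(3) + 2 = -7
∂L/∂y = 2(y - t) = 2(-7 - 1) = -16
∂y/∂w = x = 3
∂L/∂w = ∂L/∂y · ∂y/∂w = -16 × 3 = -48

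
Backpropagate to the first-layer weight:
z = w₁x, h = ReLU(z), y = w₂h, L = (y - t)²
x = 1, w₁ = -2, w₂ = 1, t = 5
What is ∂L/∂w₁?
∂L/∂w₁ = 0

Forward pass:
z = w₁x = -2×1 = -2
h = ReLU(-2) = 0
y = w₂h = 1×0 = 0

Backward pass:
∂L/∂y = 2(y - t) = 2(0 - 5) = -10
∂y/∂h = w₂ = 1
∂h/∂z = 0 (ReLU derivative)
∂z/∂w₁ = x = 1

∂L/∂w₁ = -10 × 1 × 0 × 1 = 0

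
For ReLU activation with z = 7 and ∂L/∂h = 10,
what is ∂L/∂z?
∂L/∂z = 10

h = ReLU(7) = 7
Since z > 0: ∂h/∂z = 1
∂L/∂z = ∂L/∂h · ∂h/∂z = 10 × 1 = 10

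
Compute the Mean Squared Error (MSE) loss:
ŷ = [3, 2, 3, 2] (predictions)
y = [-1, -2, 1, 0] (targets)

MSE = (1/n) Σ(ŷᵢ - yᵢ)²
MSE = 10

MSE = (1/4)((3--1)² + (2--2)² + (3-1)² + (2-0)²) = (1/4)(16 + 16 + 4 + 4) = 10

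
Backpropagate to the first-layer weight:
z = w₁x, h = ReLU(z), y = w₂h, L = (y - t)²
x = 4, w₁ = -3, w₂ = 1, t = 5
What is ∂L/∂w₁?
∂L/∂w₁ = 0

Forward pass:
z = w₁x = -3×4 = -12
h = ReLU(-12) = 0
y = w₂h = 1×0 = 0

Backward pass:
∂L/∂y = 2(y - t) = 2(0 - 5) = -10
∂y/∂h = w₂ = 1
∂h/∂z = 0 (ReLU derivative)
∂z/∂w₁ = x = 4

∂L/∂w₁ = -10 × 1 × 0 × 4 = 0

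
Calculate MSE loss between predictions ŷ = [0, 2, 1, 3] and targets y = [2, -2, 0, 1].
MSE = 6.25

MSE = (1/4)((0-2)² + (2--2)² + (1-0)² + (3-1)²) = (1/4)(4 + 16 + 1 + 4) = 6.25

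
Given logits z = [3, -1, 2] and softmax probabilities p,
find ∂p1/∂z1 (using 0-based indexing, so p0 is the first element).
∂p1/∂z1 = 0.01304

p = softmax(z) = [0.7214, 0.01321, 0.2654]
p1 = 0.01321

∂p1/∂z1 = p1(1 - p1) = 0.01321 × (1 - 0.01321) = 0.01304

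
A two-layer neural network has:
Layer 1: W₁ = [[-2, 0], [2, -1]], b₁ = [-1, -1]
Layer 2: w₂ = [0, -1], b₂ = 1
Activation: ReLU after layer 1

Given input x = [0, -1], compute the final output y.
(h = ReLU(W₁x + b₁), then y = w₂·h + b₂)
y = 1

Layer 1 pre-activation: z₁ = [-1, 0]
After ReLU: h = [0, 0]
Layer 2 output: y = 0×0 + -1×0 + 1 = 1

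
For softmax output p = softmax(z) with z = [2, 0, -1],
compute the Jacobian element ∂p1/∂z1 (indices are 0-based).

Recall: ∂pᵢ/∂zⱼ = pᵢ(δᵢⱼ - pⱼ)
∂p1/∂z1 = 0.1012

p = softmax(z) = [0.8438, 0.1142, 0.04201]
p1 = 0.1142

∂p1/∂z1 = p1(1 - p1) = 0.1142 × (1 - 0.1142) = 0.1012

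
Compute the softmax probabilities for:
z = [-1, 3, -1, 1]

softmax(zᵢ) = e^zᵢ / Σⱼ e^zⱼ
p = [0.0156, 0.8533, 0.0156, 0.1155]

exp(z) = [0.3679, 20.09, 0.3679, 2.718]
Sum = 23.54
p = [0.0156, 0.8533, 0.0156, 0.1155]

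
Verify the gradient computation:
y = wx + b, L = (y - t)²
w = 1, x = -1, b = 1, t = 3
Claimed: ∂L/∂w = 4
Incorrect

y = (1)(-1) + 1 = 0
∂L/∂y = 2(y - t) = 2(0 - 3) = -6
∂y/∂w = x = -1
∂L/∂w = -6 × -1 = 6

Claimed value: 4
Incorrect: The correct gradient is 6.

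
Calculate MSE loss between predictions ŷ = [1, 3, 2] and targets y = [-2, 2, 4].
MSE = 4.667

MSE = (1/3)((1--2)² + (3-2)² + (2-4)²) = (1/3)(9 + 1 + 4) = 4.667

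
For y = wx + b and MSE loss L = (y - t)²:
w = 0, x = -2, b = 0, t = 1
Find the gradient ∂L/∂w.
∂L/∂w = 4

y = wx + b = (0)(-2) + 0 = 0
∂L/∂y = 2(y - t) = 2(0 - 1) = -2
∂y/∂w = x = -2
∂L/∂w = ∂L/∂y · ∂y/∂w = -2 × -2 = 4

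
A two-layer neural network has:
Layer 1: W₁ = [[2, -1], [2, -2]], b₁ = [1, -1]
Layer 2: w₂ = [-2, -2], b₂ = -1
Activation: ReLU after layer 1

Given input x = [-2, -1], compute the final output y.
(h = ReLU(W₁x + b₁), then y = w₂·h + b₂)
y = -1

Layer 1 pre-activation: z₁ = [-2, -3]
After ReLU: h = [0, 0]
Layer 2 output: y = -2×0 + -2×0 + -1 = -1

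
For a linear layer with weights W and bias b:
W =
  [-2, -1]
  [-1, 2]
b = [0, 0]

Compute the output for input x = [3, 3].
y = [-9, 3]

Wx = [-2×3 + -1×3, -1×3 + 2×3]
   = [-9, 3]
y = Wx + b = [-9 + 0, 3 + 0] = [-9, 3]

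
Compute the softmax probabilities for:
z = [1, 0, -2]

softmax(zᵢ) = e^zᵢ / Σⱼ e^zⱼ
p = [0.7054, 0.2595, 0.0351]

exp(z) = [2.718, 1, 0.1353]
Sum = 3.854
p = [0.7054, 0.2595, 0.0351]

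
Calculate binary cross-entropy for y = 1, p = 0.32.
L = 1.139

L = -1·log(0.32) - 0·log(0.68) = -log(0.32) = 1.139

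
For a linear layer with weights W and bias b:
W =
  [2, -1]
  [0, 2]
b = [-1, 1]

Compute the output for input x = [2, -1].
y = [4, -1]

Wx = [2×2 + -1×-1, 0×2 + 2×-1]
   = [5, -2]
y = Wx + b = [5 + -1, -2 + 1] = [4, -1]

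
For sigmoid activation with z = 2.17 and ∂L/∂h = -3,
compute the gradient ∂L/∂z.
∂L/∂z = -0.2759

σ(2.17) = 0.8975
σ'(2.17) = σ(2.17)(1 - σ(2.17)) = 0.8975 × 0.1025 = 0.09198
∂L/∂z = ∂L/∂h · σ'(z) = -3 × 0.09198 = -0.2759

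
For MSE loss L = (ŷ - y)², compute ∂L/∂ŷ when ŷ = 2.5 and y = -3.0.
∂L/∂ŷ = 11.0

∂L/∂ŷ = 2(ŷ - y) = 2(2.5 - -3.0) = 2(5.5) = 11.0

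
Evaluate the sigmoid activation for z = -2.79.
0.05787

sigmoid(-2.79) = 1/(1 + e^(2.79)) = 1/(1 + 16.28) = 0.05787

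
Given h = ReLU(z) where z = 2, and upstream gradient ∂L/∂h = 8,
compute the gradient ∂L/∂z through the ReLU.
∂L/∂z = 8

h = ReLU(2) = 2
Since z > 0: ∂h/∂z = 1
∂L/∂z = ∂L/∂h · ∂h/∂z = 8 × 1 = 8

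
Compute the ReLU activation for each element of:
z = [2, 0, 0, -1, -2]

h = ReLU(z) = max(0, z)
h = [2, 0, 0, 0, 0]

ReLU applied element-wise: max(0,2)=2, max(0,0)=0, max(0,0)=0, max(0,-1)=0, max(0,-2)=0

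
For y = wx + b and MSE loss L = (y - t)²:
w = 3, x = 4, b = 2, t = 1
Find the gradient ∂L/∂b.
∂L/∂b = 26

y = wx + b = (3)(4) + 2 = 14
∂L/∂y = 2(y - t) = 2(14 - 1) = 26
∂y/∂b = 1
∂L/∂b = ∂L/∂y · ∂y/∂b = 26 × 1 = 26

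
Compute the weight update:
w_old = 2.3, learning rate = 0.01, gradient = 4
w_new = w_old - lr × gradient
w_new = 2.26

w_new = w - η·∂L/∂w = 2.3 - 0.01×(4) = 2.3 - (0.04) = 2.26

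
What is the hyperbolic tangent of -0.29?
-0.2821

tanh(-0.29) = (e^(-0.29) - e^(0.29))/(e^(-0.29) + e^(0.29)) = -0.2821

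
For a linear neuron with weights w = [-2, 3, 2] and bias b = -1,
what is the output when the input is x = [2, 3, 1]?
y = 6

y = (-2)(2) + (3)(3) + (2)(1) + -1 = 6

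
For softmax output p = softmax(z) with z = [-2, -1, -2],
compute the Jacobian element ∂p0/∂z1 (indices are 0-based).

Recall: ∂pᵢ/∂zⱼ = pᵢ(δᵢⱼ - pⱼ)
∂p0/∂z1 = -0.1221

p = softmax(z) = [0.2119, 0.5761, 0.2119]
p0 = 0.2119, p1 = 0.5761

∂p0/∂z1 = -p0 × p1 = -0.2119 × 0.5761 = -0.1221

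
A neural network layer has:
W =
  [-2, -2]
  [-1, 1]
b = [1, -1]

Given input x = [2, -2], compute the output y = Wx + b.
y = [1, -5]

Wx = [-2×2 + -2×-2, -1×2 + 1×-2]
   = [0, -4]
y = Wx + b = [0 + 1, -4 + -1] = [1, -5]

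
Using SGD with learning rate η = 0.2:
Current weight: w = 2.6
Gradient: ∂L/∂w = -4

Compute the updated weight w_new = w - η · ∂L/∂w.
w_new = 3.4

w_new = w - η·∂L/∂w = 2.6 - 0.2×(-4) = 2.6 - (-0.8) = 3.4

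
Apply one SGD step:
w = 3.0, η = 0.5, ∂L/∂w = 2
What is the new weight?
w_new = 2

w_new = w - η·∂L/∂w = 3.0 - 0.5×(2) = 3.0 - (1) = 2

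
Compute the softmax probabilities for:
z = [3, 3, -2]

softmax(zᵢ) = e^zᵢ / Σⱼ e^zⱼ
p = [0.4983, 0.4983, 0.0034]

exp(z) = [20.09, 20.09, 0.1353]
Sum = 40.31
p = [0.4983, 0.4983, 0.0034]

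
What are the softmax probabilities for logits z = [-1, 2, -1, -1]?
p = [0.0433, 0.87, 0.0433, 0.0433]

exp(z) = [0.3679, 7.389, 0.3679, 0.3679]
Sum = 8.493
p = [0.0433, 0.87, 0.0433, 0.0433]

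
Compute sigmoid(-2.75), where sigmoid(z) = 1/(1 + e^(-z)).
0.06009

sigmoid(-2.75) = 1/(1 + e^(2.75)) = 1/(1 + 15.64) = 0.06009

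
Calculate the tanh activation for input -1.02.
-0.7699

tanh(-1.02) = (e^(-1.02) - e^(1.02))/(e^(-1.02) + e^(1.02)) = -0.7699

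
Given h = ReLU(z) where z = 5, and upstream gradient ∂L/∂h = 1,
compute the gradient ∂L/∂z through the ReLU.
∂L/∂z = 1

h = ReLU(5) = 5
Since z > 0: ∂h/∂z = 1
∂L/∂z = ∂L/∂h · ∂h/∂z = 1 × 1 = 1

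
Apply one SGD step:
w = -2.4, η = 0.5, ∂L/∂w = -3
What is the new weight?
w_new = -0.9

w_new = w - η·∂L/∂w = -2.4 - 0.5×(-3) = -2.4 - (-1.5) = -0.9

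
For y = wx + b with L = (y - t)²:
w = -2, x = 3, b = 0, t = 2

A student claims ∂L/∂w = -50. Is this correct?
Incorrect

y = (-2)(3) + 0 = -6
∂L/∂y = 2(y - t) = 2(-6 - 2) = -16
∂y/∂w = x = 3
∂L/∂w = -16 × 3 = -48

Claimed value: -50
Incorrect: The correct gradient is -48.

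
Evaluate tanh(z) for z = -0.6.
-0.537

tanh(-0.6) = (e^(-0.6) - e^(0.6))/(e^(-0.6) + e^(0.6)) = -0.537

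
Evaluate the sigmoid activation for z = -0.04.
0.49

sigmoid(-0.04) = 1/(1 + e^(0.04)) = 1/(1 + 1.041) = 0.49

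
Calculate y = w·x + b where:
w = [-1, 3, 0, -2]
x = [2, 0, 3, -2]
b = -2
y = 0

y = (-1)(2) + (3)(0) + (0)(3) + (-2)(-2) + -2 = 0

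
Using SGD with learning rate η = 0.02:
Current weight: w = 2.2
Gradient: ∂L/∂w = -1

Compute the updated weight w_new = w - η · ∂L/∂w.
w_new = 2.22

w_new = w - η·∂L/∂w = 2.2 - 0.02×(-1) = 2.2 - (-0.02) = 2.22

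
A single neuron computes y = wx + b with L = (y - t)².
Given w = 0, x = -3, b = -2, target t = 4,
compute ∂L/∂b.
∂L/∂b = -12

y = wx + b = (0)(-3) + -2 = -2
∂L/∂y = 2(y - t) = 2(-2 - 4) = -12
∂y/∂b = 1
∂L/∂b = ∂L/∂y · ∂y/∂b = -12 × 1 = -12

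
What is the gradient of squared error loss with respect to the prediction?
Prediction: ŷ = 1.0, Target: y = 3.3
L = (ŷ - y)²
∂L/∂ŷ = -4.6

∂L/∂ŷ = 2(ŷ - y) = 2(1.0 - 3.3) = 2(-2.3) = -4.6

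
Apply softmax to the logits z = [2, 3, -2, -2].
p = [0.2663, 0.7239, 0.0049, 0.0049]

exp(z) = [7.389, 20.09, 0.1353, 0.1353]
Sum = 27.75
p = [0.2663, 0.7239, 0.0049, 0.0049]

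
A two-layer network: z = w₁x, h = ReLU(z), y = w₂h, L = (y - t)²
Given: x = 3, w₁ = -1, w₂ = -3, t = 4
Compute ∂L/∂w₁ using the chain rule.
∂L/∂w₁ = 0

Forward pass:
z = w₁x = -1×3 = -3
h = ReLU(-3) = 0
y = w₂h = -3×0 = 0

Backward pass:
∂L/∂y = 2(y - t) = 2(0 - 4) = -8
∂y/∂h = w₂ = -3
∂h/∂z = 0 (ReLU derivative)
∂z/∂w₁ = x = 3

∂L/∂w₁ = -8 × -3 × 0 × 3 = 0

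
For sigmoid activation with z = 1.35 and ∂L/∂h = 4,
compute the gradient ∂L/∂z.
∂L/∂z = 0.654

σ(1.35) = 0.7941
σ'(1.35) = σ(1.35)(1 - σ(1.35)) = 0.7941 × 0.2059 = 0.1635
∂L/∂z = ∂L/∂h · σ'(z) = 4 × 0.1635 = 0.654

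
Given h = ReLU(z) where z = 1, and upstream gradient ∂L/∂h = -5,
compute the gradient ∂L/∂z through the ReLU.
∂L/∂z = -5

h = ReLU(1) = 1
Since z > 0: ∂h/∂z = 1
∂L/∂z = ∂L/∂h · ∂h/∂z = -5 × 1 = -5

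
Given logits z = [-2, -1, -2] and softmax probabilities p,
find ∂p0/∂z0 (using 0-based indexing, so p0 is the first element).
∂p0/∂z0 = 0.167

p = softmax(z) = [0.2119, 0.5761, 0.2119]
p0 = 0.2119

∂p0/∂z0 = p0(1 - p0) = 0.2119 × (1 - 0.2119) = 0.167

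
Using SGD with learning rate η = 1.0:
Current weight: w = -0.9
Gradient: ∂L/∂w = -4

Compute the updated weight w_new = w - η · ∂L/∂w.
w_new = 3.1

w_new = w - η·∂L/∂w = -0.9 - 1.0×(-4) = -0.9 - (-4) = 3.1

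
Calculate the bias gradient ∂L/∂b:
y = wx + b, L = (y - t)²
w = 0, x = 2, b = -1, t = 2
∂L/∂b = -6

y = wx + b = (0)(2) + -1 = -1
∂L/∂y = 2(y - t) = 2(-1 - 2) = -6
∂y/∂b = 1
∂L/∂b = ∂L/∂y · ∂y/∂b = -6 × 1 = -6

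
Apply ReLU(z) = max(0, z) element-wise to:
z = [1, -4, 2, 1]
h = [1, 0, 2, 1]

ReLU applied element-wise: max(0,1)=1, max(0,-4)=0, max(0,2)=2, max(0,1)=1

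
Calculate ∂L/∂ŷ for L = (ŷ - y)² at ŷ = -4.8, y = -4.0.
∂L/∂ŷ = -1.6

∂L/∂ŷ = 2(ŷ - y) = 2(-4.8 - -4.0) = 2(-0.8) = -1.6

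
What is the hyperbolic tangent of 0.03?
0.02999

tanh(0.03) = (e^(0.03) - e^(-0.03))/(e^(0.03) + e^(-0.03)) = 0.02999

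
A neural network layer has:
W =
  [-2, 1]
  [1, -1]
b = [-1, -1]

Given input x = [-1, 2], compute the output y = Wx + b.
y = [3, -4]

Wx = [-2×-1 + 1×2, 1×-1 + -1×2]
   = [4, -3]
y = Wx + b = [4 + -1, -3 + -1] = [3, -4]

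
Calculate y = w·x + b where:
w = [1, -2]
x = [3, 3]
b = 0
y = -3

y = (1)(3) + (-2)(3) + 0 = -3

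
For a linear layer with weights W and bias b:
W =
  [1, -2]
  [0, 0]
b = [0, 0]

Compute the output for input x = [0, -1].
y = [2, 0]

Wx = [1×0 + -2×-1, 0×0 + 0×-1]
   = [2, 0]
y = Wx + b = [2 + 0, 0 + 0] = [2, 0]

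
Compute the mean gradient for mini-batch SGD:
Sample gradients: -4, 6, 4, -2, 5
Average gradient = 1.8

Average = (1/5)(-4 + 6 + 4 + -2 + 5) = 9/5 = 1.8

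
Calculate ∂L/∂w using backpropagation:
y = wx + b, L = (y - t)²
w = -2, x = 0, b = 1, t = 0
∂L/∂w = 0

y = wx + b = (-2)(0) + 1 = 1
∂L/∂y = 2(y - t) = 2(1 - 0) = 2
∂y/∂w = x = 0
∂L/∂w = ∂L/∂y · ∂y/∂w = 2 × 0 = 0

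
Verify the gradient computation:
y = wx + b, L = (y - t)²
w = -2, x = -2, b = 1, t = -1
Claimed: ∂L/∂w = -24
Correct

y = (-2)(-2) + 1 = 5
∂L/∂y = 2(y - t) = 2(5 - -1) = 12
∂y/∂w = x = -2
∂L/∂w = 12 × -2 = -24

Claimed value: -24
Correct: The correct gradient is -24.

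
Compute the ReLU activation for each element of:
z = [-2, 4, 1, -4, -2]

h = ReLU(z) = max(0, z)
h = [0, 4, 1, 0, 0]

ReLU applied element-wise: max(0,-2)=0, max(0,4)=4, max(0,1)=1, max(0,-4)=0, max(0,-2)=0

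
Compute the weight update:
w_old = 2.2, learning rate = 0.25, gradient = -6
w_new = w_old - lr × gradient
w_new = 3.7

w_new = w - η·∂L/∂w = 2.2 - 0.25×(-6) = 2.2 - (-1.5) = 3.7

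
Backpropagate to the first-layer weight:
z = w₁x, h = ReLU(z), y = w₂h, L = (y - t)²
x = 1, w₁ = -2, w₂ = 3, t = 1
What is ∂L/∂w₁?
∂L/∂w₁ = 0

Forward pass:
z = w₁x = -2×1 = -2
h = ReLU(-2) = 0
y = w₂h = 3×0 = 0

Backward pass:
∂L/∂y = 2(y - t) = 2(0 - 1) = -2
∂y/∂h = w₂ = 3
∂h/∂z = 0 (ReLU derivative)
∂z/∂w₁ = x = 1

∂L/∂w₁ = -2 × 3 × 0 × 1 = 0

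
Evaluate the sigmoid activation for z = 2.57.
0.9289

sigmoid(2.57) = 1/(1 + e^(-2.57)) = 1/(1 + 0.07654) = 0.9289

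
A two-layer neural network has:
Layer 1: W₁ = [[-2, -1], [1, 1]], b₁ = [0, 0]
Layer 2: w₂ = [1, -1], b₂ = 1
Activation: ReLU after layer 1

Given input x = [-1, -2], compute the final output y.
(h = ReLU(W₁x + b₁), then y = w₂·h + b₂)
y = 5

Layer 1 pre-activation: z₁ = [4, -3]
After ReLU: h = [4, 0]
Layer 2 output: y = 1×4 + -1×0 + 1 = 5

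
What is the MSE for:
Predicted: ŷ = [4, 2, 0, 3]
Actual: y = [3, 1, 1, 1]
MSE = 1.75

MSE = (1/4)((4-3)² + (2-1)² + (0-1)² + (3-1)²) = (1/4)(1 + 1 + 1 + 4) = 1.75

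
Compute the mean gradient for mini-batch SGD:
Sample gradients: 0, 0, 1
Average gradient = 0.3333

Average = (1/3)(0 + 0 + 1) = 1/3 = 0.3333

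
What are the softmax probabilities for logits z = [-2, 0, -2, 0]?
p = [0.0596, 0.4404, 0.0596, 0.4404]

exp(z) = [0.1353, 1, 0.1353, 1]
Sum = 2.271
p = [0.0596, 0.4404, 0.0596, 0.4404]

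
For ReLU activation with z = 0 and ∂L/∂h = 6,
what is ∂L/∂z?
∂L/∂z = 0

h = ReLU(0) = 0
At z = 0: ∂h/∂z = 0 (by convention)
∂L/∂z = ∂L/∂h · ∂h/∂z = 6 × 0 = 0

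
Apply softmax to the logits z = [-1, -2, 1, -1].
p = [0.1025, 0.0377, 0.7573, 0.1025]

exp(z) = [0.3679, 0.1353, 2.718, 0.3679]
Sum = 3.589
p = [0.1025, 0.0377, 0.7573, 0.1025]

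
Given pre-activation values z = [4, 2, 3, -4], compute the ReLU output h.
h = [4, 2, 3, 0]

ReLU applied element-wise: max(0,4)=4, max(0,2)=2, max(0,3)=3, max(0,-4)=0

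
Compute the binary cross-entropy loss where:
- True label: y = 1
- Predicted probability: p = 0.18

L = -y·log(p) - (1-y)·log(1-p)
L = 1.715

L = -1·log(0.18) - 0·log(0.82) = -log(0.18) = 1.715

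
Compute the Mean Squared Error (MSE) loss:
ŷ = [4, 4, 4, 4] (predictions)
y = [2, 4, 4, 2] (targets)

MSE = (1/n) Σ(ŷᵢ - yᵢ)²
MSE = 2

MSE = (1/4)((4-2)² + (4-4)² + (4-4)² + (4-2)²) = (1/4)(4 + 0 + 0 + 4) = 2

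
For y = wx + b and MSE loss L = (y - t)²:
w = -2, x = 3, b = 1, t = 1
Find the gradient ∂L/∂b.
∂L/∂b = -12

y = wx + b = (-2)(3) + 1 = -5
∂L/∂y = 2(y - t) = 2(-5 - 1) = -12
∂y/∂b = 1
∂L/∂b = ∂L/∂y · ∂y/∂b = -12 × 1 = -12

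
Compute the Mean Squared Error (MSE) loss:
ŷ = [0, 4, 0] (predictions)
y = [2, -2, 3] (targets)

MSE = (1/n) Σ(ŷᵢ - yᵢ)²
MSE = 16.33

MSE = (1/3)((0-2)² + (4--2)² + (0-3)²) = (1/3)(4 + 36 + 9) = 16.33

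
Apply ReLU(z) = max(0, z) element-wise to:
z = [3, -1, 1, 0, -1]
h = [3, 0, 1, 0, 0]

ReLU applied element-wise: max(0,3)=3, max(0,-1)=0, max(0,1)=1, max(0,0)=0, max(0,-1)=0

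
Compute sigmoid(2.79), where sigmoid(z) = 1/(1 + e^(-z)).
0.9421

sigmoid(2.79) = 1/(1 + e^(-2.79)) = 1/(1 + 0.06142) = 0.9421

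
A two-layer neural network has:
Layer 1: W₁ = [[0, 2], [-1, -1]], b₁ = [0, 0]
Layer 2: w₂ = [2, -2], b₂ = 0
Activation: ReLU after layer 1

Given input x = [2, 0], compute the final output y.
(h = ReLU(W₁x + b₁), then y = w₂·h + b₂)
y = 0

Layer 1 pre-activation: z₁ = [0, -2]
After ReLU: h = [0, 0]
Layer 2 output: y = 2×0 + -2×0 + 0 = 0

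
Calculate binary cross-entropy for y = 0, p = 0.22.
L = 0.2485

L = -0·log(0.22) - 1·log(0.78) = -log(0.78) = 0.2485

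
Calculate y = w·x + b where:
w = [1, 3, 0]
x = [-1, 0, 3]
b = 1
y = 0

y = (1)(-1) + (3)(0) + (0)(3) + 1 = 0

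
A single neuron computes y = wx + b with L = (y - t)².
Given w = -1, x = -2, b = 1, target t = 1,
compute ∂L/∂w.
∂L/∂w = -8

y = wx + b = (-1)(-2) + 1 = 3
∂L/∂y = 2(y - t) = 2(3 - 1) = 4
∂y/∂w = x = -2
∂L/∂w = ∂L/∂y · ∂y/∂w = 4 × -2 = -8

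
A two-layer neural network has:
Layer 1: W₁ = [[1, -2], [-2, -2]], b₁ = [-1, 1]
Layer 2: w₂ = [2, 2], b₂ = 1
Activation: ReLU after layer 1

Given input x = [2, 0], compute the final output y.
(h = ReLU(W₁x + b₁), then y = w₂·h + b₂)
y = 3

Layer 1 pre-activation: z₁ = [1, -3]
After ReLU: h = [1, 0]
Layer 2 output: y = 2×1 + 2×0 + 1 = 3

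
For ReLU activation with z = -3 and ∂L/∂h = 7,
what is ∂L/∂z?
∂L/∂z = 0

h = ReLU(-3) = 0
Since z < 0: ∂h/∂z = 0
∂L/∂z = ∂L/∂h · ∂h/∂z = 7 × 0 = 0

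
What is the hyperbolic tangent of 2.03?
0.9661

tanh(2.03) = (e^(2.03) - e^(-2.03))/(e^(2.03) + e^(-2.03)) = 0.9661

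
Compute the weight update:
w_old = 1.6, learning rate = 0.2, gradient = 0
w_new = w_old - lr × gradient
w_new = 1.6

w_new = w - η·∂L/∂w = 1.6 - 0.2×(0) = 1.6 - (0) = 1.6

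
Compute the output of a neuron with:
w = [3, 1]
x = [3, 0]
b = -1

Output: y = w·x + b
y = 8

y = (3)(3) + (1)(0) + -1 = 8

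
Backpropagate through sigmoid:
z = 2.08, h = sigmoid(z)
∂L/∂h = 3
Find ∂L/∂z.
∂L/∂z = 0.2962

σ(2.08) = 0.8889
σ'(2.08) = σ(2.08)(1 - σ(2.08)) = 0.8889 × 0.1111 = 0.09872
∂L/∂z = ∂L/∂h · σ'(z) = 3 × 0.09872 = 0.2962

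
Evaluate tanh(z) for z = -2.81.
-0.9928

tanh(-2.81) = (e^(-2.81) - e^(2.81))/(e^(-2.81) + e^(2.81)) = -0.9928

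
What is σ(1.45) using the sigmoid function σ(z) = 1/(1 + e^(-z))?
0.81

sigmoid(1.45) = 1/(1 + e^(-1.45)) = 1/(1 + 0.2346) = 0.81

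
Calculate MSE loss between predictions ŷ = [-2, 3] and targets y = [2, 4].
MSE = 8.5

MSE = (1/2)((-2-2)² + (3-4)²) = (1/2)(16 + 1) = 8.5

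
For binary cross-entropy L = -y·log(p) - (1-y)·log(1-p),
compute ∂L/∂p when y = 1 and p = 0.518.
∂L/∂p = -1.931

∂L/∂p = -y/p + (1-y)/(1-p) = -1/0.518 + 0 = -1.931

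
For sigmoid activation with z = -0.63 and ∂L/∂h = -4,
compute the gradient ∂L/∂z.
∂L/∂z = -0.907

σ(-0.63) = 0.3475
σ'(-0.63) = σ(-0.63)(1 - σ(-0.63)) = 0.3475 × 0.6525 = 0.2267
∂L/∂z = ∂L/∂h · σ'(z) = -4 × 0.2267 = -0.907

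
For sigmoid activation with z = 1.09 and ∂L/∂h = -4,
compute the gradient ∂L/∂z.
∂L/∂z = -0.7532

σ(1.09) = 0.7484
σ'(1.09) = σ(1.09)(1 - σ(1.09)) = 0.7484 × 0.2516 = 0.1883
∂L/∂z = ∂L/∂h · σ'(z) = -4 × 0.1883 = -0.7532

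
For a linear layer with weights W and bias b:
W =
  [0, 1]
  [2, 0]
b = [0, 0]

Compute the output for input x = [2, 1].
y = [1, 4]

Wx = [0×2 + 1×1, 2×2 + 0×1]
   = [1, 4]
y = Wx + b = [1 + 0, 4 + 0] = [1, 4]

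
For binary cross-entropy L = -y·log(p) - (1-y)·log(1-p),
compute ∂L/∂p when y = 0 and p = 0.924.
∂L/∂p = 13.16

∂L/∂p = -y/p + (1-y)/(1-p) = 0 + 1/0.076 = 13.16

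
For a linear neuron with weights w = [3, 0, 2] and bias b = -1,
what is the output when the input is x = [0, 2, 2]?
y = 3

y = (3)(0) + (0)(2) + (2)(2) + -1 = 3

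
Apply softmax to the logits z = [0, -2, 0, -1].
p = [0.3995, 0.0541, 0.3995, 0.147]

exp(z) = [1, 0.1353, 1, 0.3679]
Sum = 2.503
p = [0.3995, 0.0541, 0.3995, 0.147]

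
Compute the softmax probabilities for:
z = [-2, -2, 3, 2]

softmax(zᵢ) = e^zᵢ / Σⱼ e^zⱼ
p = [0.0049, 0.0049, 0.7239, 0.2663]

exp(z) = [0.1353, 0.1353, 20.09, 7.389]
Sum = 27.75
p = [0.0049, 0.0049, 0.7239, 0.2663]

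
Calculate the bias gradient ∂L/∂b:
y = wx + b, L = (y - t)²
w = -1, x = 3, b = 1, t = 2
∂L/∂b = -8

y = wx + b = (-1)(3) + 1 = -2
∂L/∂y = 2(y - t) = 2(-2 - 2) = -8
∂y/∂b = 1
∂L/∂b = ∂L/∂y · ∂y/∂b = -8 × 1 = -8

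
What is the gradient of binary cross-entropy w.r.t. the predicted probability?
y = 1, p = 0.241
∂L/∂p = -4.149

∂L/∂p = -y/p + (1-y)/(1-p) = -1/0.241 + 0 = -4.149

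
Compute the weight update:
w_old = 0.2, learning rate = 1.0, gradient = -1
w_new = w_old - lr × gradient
w_new = 1.2

w_new = w - η·∂L/∂w = 0.2 - 1.0×(-1) = 0.2 - (-1) = 1.2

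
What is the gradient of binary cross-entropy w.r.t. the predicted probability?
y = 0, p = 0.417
∂L/∂p = 1.715

∂L/∂p = -y/p + (1-y)/(1-p) = 0 + 1/0.583 = 1.715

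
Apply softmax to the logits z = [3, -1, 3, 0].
p = [0.4835, 0.0089, 0.4835, 0.0241]

exp(z) = [20.09, 0.3679, 20.09, 1]
Sum = 41.54
p = [0.4835, 0.0089, 0.4835, 0.0241]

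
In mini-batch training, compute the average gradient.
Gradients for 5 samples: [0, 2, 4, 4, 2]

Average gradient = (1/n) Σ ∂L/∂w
Average gradient = 2.4

Average = (1/5)(0 + 2 + 4 + 4 + 2) = 12/5 = 2.4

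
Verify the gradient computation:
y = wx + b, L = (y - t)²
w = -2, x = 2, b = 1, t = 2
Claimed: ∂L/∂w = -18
Incorrect

y = (-2)(2) + 1 = -3
∂L/∂y = 2(y - t) = 2(-3 - 2) = -10
∂y/∂w = x = 2
∂L/∂w = -10 × 2 = -20

Claimed value: -18
Incorrect: The correct gradient is -20.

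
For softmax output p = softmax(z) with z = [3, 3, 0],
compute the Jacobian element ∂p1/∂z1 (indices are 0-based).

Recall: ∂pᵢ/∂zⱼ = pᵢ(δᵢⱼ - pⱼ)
∂p1/∂z1 = 0.2499

p = softmax(z) = [0.4879, 0.4879, 0.02429]
p1 = 0.4879

∂p1/∂z1 = p1(1 - p1) = 0.4879 × (1 - 0.4879) = 0.2499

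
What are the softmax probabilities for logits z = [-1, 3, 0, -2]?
p = [0.017, 0.9304, 0.0463, 0.0063]

exp(z) = [0.3679, 20.09, 1, 0.1353]
Sum = 21.59
p = [0.017, 0.9304, 0.0463, 0.0063]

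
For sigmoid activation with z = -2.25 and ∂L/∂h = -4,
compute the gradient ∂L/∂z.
∂L/∂z = -0.345

σ(-2.25) = 0.09535
σ'(-2.25) = σ(-2.25)(1 - σ(-2.25)) = 0.09535 × 0.9047 = 0.08626
∂L/∂z = ∂L/∂h · σ'(z) = -4 × 0.08626 = -0.345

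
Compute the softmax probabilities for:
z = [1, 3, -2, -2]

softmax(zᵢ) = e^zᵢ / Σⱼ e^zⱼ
p = [0.1178, 0.8705, 0.0059, 0.0059]

exp(z) = [2.718, 20.09, 0.1353, 0.1353]
Sum = 23.07
p = [0.1178, 0.8705, 0.0059, 0.0059]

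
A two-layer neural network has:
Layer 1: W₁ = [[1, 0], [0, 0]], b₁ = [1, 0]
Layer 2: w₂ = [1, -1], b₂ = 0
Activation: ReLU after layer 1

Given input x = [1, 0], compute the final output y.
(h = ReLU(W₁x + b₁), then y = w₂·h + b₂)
y = 2

Layer 1 pre-activation: z₁ = [2, 0]
After ReLU: h = [2, 0]
Layer 2 output: y = 1×2 + -1×0 + 0 = 2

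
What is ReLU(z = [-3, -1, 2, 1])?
h = [0, 0, 2, 1]

ReLU applied element-wise: max(0,-3)=0, max(0,-1)=0, max(0,2)=2, max(0,1)=1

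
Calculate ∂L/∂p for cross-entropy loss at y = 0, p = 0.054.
∂L/∂p = 1.057

∂L/∂p = -y/p + (1-y)/(1-p) = 0 + 1/0.946 = 1.057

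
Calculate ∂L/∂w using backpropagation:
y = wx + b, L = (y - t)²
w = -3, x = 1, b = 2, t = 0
∂L/∂w = -2

y = wx + b = (-3)(1) + 2 = -1
∂L/∂y = 2(y - t) = 2(-1 - 0) = -2
∂y/∂w = x = 1
∂L/∂w = ∂L/∂y · ∂y/∂w = -2 × 1 = -2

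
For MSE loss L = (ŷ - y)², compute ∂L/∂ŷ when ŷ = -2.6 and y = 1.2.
∂L/∂ŷ = -7.6

∂L/∂ŷ = 2(ŷ - y) = 2(-2.6 - 1.2) = 2(-3.8) = -7.6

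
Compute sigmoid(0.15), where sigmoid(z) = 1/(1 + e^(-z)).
0.5374

sigmoid(0.15) = 1/(1 + e^(-0.15)) = 1/(1 + 0.8607) = 0.5374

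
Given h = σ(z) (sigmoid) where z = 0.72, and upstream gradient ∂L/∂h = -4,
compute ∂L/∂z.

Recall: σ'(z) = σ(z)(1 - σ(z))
∂L/∂z = -0.8808

σ(0.72) = 0.6726
σ'(0.72) = σ(0.72)(1 - σ(0.72)) = 0.6726 × 0.3274 = 0.2202
∂L/∂z = ∂L/∂h · σ'(z) = -4 × 0.2202 = -0.8808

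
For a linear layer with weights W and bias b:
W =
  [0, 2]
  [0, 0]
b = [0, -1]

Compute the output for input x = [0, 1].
y = [2, -1]

Wx = [0×0 + 2×1, 0×0 + 0×1]
   = [2, 0]
y = Wx + b = [2 + 0, 0 + -1] = [2, -1]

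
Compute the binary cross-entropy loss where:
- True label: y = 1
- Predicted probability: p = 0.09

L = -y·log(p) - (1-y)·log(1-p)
L = 2.408

L = -1·log(0.09) - 0·log(0.91) = -log(0.09) = 2.408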